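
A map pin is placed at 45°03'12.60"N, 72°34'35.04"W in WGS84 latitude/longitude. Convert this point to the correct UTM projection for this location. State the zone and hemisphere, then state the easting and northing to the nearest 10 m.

Zone 18N: E 690840 m, N 4991750 m

Longitude -72.5764° lies in the 6° band [-78°, -72°), giving zone 18; latitude is north of the equator, so 18N.
Zone 18 central meridian λ₀ = 6×18 − 183 = -75°; Δλ = +2.4236°.
Transverse Mercator on WGS84 with k₀ = 0.9996 gives E = 690838.879 m, N = 4991751.161 m.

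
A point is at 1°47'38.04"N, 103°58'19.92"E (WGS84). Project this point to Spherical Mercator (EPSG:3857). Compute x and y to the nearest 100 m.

x 11574100 m, y 199700 m

Web Mercator is spherical with R = a = 6378137 m.
x = R·λ = 6378137 × 1.814657221 = 11574132.361 m.
y = R·ln tan(π/4 + φ/2) = 6378137 × 0.031314578 = 199728.669 m.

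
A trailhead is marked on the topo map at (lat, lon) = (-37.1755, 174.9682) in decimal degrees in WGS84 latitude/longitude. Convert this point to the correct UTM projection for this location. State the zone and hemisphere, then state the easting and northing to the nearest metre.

Zone 60S: E 319624 m, N 5883726 m

Longitude 174.9682° lies in the 6° band [174°, 180°), giving zone 60; latitude is south of the equator, so 60S.
Zone 60 central meridian λ₀ = 6×60 − 183 = 177°; Δλ = -2.0318°.
Transverse Mercator on WGS84 with k₀ = 0.9996 gives E = 319624.472 m, N = 5883725.551 m.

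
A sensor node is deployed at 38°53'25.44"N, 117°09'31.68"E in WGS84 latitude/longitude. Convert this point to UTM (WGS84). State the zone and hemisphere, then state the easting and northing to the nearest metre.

Zone 50N: E 513772 m, N 4304626 m

Longitude 117.1588° lies in the 6° band [114°, 120°), giving zone 50; latitude is north of the equator, so 50N.
Zone 50 central meridian λ₀ = 6×50 − 183 = 117°; Δλ = +0.1588°.
Transverse Mercator on WGS84 with k₀ = 0.9996 gives E = 513771.963 m, N = 4304626.250 m.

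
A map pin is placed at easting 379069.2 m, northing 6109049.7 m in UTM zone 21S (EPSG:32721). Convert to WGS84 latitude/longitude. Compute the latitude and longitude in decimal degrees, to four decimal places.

lat -35.1542°, lon -58.3277°

Zone 21S: λ₀ = -57°, k₀ = 0.9996, false easting 500000 m, false northing 10000000 m.
Meridian distance M = (N − FN)/k₀ = -3892507.3 m.
Inverse transverse Mercator on WGS84 gives φ = -35.15419988°, λ = -58.32770026°.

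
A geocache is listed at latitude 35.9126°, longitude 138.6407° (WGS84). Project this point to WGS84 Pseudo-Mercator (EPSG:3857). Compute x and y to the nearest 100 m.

x 15433400 m, y 4288600 m

Web Mercator is spherical with R = a = 6378137 m.
x = R·λ = 6378137 × 2.419736692 = 15433412.127 m.
y = R·ln tan(π/4 + φ/2) = 6378137 × 0.672391001 = 4288601.921 m.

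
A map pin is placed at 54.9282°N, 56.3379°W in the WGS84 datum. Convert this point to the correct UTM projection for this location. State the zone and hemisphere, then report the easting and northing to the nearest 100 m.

Zone 21N: E 542400 m, N 6087000 m

Longitude -56.3379° lies in the 6° band [-60°, -54°), giving zone 21; latitude is north of the equator, so 21N.
Zone 21 central meridian λ₀ = 6×21 − 183 = -57°; Δλ = +0.6621°.
Transverse Mercator on WGS84 with k₀ = 0.9996 gives E = 542428.843 m, N = 6087002.279 m.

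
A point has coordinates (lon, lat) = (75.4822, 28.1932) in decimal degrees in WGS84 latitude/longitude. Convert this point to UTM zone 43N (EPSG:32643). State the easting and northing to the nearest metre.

E 547327 m, N 3118699 m

Zone 43 central meridian λ₀ = 6×43 − 183 = 75°; Δλ = +0.4822°.
Transverse Mercator on WGS84 with k₀ = 0.9996 gives E = 547326.603 m, N = 3118698.515 m.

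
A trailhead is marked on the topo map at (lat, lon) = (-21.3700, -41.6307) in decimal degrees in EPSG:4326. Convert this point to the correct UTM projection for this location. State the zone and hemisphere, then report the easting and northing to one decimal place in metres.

Zone 24S: E 227203.1 m, N 7634619.4 m

Longitude -41.6307° lies in the 6° band [-42°, -36°), giving zone 24; latitude is south of the equator, so 24S.
Zone 24 central meridian λ₀ = 6×24 − 183 = -39°; Δλ = -2.6307°.
Transverse Mercator on WGS84 with k₀ = 0.9996 gives E = 227203.052 m, N = 7634619.400 m.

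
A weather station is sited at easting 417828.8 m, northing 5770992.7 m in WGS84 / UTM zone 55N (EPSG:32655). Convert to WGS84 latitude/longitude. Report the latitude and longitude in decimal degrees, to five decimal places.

Zone 55N: λ₀ = 147°, k₀ = 0.9996, false easting 500000 m.
Meridian distance M = (N − FN)/k₀ = 5773302.0 m.
Inverse transverse Mercator on WGS84 gives φ = 52.08339996°, λ = 145.80079990°.

lat 52.08340°, lon 145.80080°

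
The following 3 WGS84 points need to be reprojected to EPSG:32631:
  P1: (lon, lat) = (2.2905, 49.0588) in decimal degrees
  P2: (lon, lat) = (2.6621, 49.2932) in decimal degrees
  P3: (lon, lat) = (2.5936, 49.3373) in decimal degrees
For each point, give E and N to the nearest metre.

P1: E 448167 m, N 5434235 m; P2: E 475431 m, N 5460105 m; P3: E 470476 m, N 5465032 m

UTM zone 31N: λ₀ = 3°, k₀ = 0.9996.
P1 (49.0588°, 2.2905°) → (448166.680, 5434234.761) m.
P2 (49.2932°, 2.6621°) → (475430.558, 5460105.186) m.
P3 (49.3373°, 2.5936°) → (470476.156, 5465032.349) m.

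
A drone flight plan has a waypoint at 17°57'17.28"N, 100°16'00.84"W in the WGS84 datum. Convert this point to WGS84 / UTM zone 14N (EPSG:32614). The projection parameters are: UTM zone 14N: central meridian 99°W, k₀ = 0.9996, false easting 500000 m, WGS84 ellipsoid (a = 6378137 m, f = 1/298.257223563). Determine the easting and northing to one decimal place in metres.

Zone 14 central meridian λ₀ = 6×14 − 183 = -99°; Δλ = -1.2669°.
Transverse Mercator on WGS84 with k₀ = 0.9996 gives E = 365839.603 m, N = 1985642.090 m.

E 365839.6 m, N 1985642.1 m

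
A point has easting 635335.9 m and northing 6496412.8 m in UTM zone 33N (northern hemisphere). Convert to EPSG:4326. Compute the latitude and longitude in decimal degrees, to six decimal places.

Zone 33N: λ₀ = 15°, k₀ = 0.9996, false easting 500000 m.
Meridian distance M = (N − FN)/k₀ = 6499012.4 m.
Inverse transverse Mercator on WGS84 gives φ = 58.58700027°, λ = 17.32809985°.

lat 58.587000°, lon 17.328100°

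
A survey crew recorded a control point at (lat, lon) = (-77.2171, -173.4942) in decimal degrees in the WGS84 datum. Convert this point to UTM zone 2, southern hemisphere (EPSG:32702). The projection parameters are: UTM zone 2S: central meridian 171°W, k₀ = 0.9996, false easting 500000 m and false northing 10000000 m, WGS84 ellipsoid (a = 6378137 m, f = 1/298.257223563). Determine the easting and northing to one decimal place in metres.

E 438412.9 m, N 1427692.5 m

Zone 2 central meridian λ₀ = 6×2 − 183 = -171°; Δλ = -2.4942°.
Transverse Mercator on WGS84 with k₀ = 0.9996 gives E = 438412.892 m, N = 1427692.457 m.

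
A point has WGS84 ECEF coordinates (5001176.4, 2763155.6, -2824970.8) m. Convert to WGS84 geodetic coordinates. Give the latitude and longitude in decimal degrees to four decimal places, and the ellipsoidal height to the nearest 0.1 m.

λ = atan2(Y, X) = 28.92069984°; p = √(X²+Y²) = 5713737.3 m.
Bowring's method on WGS84 (a = 6378137 m, b = 6356752.314 m) gives φ = -26.46180051°, h = 31.882 m.

lat -26.4618°, lon 28.9207°, h 31.9 m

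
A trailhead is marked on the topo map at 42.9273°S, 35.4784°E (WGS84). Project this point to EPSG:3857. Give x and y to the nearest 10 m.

x 3949440 m, y -5300910 m

Web Mercator is spherical with R = a = 6378137 m.
x = R·λ = 6378137 × 0.619214893 = 3949437.422 m.
y = R·ln tan(π/4 + φ/2) = 6378137 × -0.831106749 = -5300912.704 m.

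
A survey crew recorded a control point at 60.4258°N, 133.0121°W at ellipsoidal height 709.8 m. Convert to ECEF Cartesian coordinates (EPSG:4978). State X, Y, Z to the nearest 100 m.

WGS84: a = 6378137 m, e² = 0.006694380; N(φ) = a/√(1−e²sin²φ) = 6394347.021 m.
X = (N+h)·cosφ·cosλ = -2153066.680 m; Y = (N+h)·cosφ·sinλ = -2307903.977 m; Z = (N(1−e²)+h)·sinφ = 5524662.020 m.

X -2153100 m, Y -2307900 m, Z 5524700 m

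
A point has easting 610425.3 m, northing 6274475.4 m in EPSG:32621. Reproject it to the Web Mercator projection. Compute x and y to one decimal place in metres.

Unproject from UTM 21N (λ₀ = -57°) → φ = 56.60149958°, λ = -55.20129997°.
Web Mercator (R = 6378137 m): x = -6144980.603 m, y = 7679101.072 m.

x -6144980.6 m, y 7679101.1 m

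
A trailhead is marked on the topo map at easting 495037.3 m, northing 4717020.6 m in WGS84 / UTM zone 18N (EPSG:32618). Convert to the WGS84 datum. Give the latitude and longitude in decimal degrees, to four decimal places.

lat 42.6056°, lon -75.0605°

Zone 18N: λ₀ = -75°, k₀ = 0.9996, false easting 500000 m.
Meridian distance M = (N − FN)/k₀ = 4718908.2 m.
Inverse transverse Mercator on WGS84 gives φ = 42.60559969°, λ = -75.06050027°.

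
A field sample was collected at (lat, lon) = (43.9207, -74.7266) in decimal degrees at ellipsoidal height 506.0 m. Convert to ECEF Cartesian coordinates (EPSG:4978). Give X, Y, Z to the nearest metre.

X 1212272 m, Y -4439415 m, Z 4402100 m

WGS84: a = 6378137 m, e² = 0.006694380; N(φ) = a/√(1−e²sin²φ) = 6388434.241 m.
X = (N+h)·cosφ·cosλ = 1212271.573 m; Y = (N+h)·cosφ·sinλ = -4439415.214 m; Z = (N(1−e²)+h)·sinφ = 4402100.169 m.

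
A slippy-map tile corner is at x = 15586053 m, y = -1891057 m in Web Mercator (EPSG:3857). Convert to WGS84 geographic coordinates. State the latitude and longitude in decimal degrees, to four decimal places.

lat -16.7441°, lon 140.0119°

R = 6378137 m. λ = x/R = 140.01189629°.
φ = 2·arctan(exp(y/R)) − 90° = 2·arctan(0.74342) − 90° = -16.74410002°.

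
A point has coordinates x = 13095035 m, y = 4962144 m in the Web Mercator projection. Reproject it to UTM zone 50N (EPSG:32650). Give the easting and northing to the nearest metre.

Web Mercator inverse (R = 6378137 m) → φ = 40.65879822°, λ = 117.63470087°.
UTM 50N forward: E = 553653.801 m, N = 4501075.183 m.

E 553654 m, N 4501075 m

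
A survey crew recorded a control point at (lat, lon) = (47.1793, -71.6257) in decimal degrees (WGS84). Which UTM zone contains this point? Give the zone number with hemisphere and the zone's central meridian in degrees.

UTM zone = ⌊(λ + 180)/6⌋ + 1; -71.6257° ∈ [-72°, -66°) → zone 19.
Hemisphere: N (φ ≥ 0).
Central meridian λ₀ = 6×19 − 183 = -69°.

Zone 19N, central meridian -69°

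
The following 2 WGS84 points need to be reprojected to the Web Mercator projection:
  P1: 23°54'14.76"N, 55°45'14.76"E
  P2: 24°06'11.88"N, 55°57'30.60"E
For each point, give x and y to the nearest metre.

Web Mercator: x = R·λ, y = R·ln tan(π/4+φ/2), R = 6378137 m.
P1 (23.9041°, 55.7541°) → (6206518.022, 2741726.623) m.
P2 (24.1033°, 55.9585°) → (6229271.726, 2766000.726) m.

P1: x 6206518 m, y 2741727 m; P2: x 6229272 m, y 2766001 m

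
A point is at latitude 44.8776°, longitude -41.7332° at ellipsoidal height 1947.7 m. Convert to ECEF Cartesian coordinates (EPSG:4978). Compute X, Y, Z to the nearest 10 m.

WGS84: a = 6378137 m, e² = 0.006694380; N(φ) = a/√(1−e²sin²φ) = 6388792.454 m.
X = (N+h)·cosφ·cosλ = 3379463.886 m; Y = (N+h)·cosφ·sinλ = -3014507.019 m; Z = (N(1−e²)+h)·sinφ = 4479094.092 m.

X 3379460 m, Y -3014510 m, Z 4479090 m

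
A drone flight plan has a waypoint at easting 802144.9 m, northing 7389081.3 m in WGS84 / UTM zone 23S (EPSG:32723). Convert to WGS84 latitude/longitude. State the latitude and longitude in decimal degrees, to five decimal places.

Zone 23S: λ₀ = -45°, k₀ = 0.9996, false easting 500000 m, false northing 10000000 m.
Meridian distance M = (N − FN)/k₀ = -2611963.5 m.
Inverse transverse Mercator on WGS84 gives φ = -23.58060043°, λ = -42.03979953°.

lat -23.58060°, lon -42.03980°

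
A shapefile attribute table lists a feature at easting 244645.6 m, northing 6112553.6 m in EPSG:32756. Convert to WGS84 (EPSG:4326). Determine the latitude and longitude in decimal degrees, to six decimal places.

lat -35.097500°, lon 150.198700°

Zone 56S: λ₀ = 153°, k₀ = 0.9996, false easting 500000 m, false northing 10000000 m.
Meridian distance M = (N − FN)/k₀ = -3889002.0 m.
Inverse transverse Mercator on WGS84 gives φ = -35.09750001°, λ = 150.19870029°.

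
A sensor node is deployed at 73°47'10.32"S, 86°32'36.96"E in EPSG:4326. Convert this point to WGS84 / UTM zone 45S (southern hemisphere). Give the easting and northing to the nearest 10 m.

E 485780 m, N 1811760 m

Zone 45 central meridian λ₀ = 6×45 − 183 = 87°; Δλ = -0.4564°.
Transverse Mercator on WGS84 with k₀ = 0.9996 gives E = 485775.600 m, N = 1811759.565 m.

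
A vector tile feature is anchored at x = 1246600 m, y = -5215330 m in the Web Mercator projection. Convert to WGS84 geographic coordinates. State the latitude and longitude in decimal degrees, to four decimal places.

lat -42.3618°, lon 11.1984°

R = 6378137 m. λ = x/R = 11.19839833°.
φ = 2·arctan(exp(y/R)) − 90° = 2·arctan(0.44145) − 90° = -42.36179768°.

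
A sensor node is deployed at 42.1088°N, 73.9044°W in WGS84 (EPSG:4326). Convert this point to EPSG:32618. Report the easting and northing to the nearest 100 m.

Zone 18 central meridian λ₀ = 6×18 − 183 = -75°; Δλ = +1.0956°.
Transverse Mercator on WGS84 with k₀ = 0.9996 gives E = 590580.826 m, N = 4662437.028 m.

E 590600 m, N 4662400 m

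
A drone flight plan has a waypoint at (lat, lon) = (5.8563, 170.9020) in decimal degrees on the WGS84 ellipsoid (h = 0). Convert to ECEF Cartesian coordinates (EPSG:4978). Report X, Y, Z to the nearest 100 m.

WGS84: a = 6378137 m, e² = 0.006694380; N(φ) = a/√(1−e²sin²φ) = 6378359.272 m.
X = (N+h)·cosφ·cosλ = -6265244.906 m; Y = (N+h)·cosφ·sinλ = 1003305.335 m; Z = (N(1−e²)+h)·sinφ = 646451.719 m.

X -6265200 m, Y 1003300 m, Z 646500 m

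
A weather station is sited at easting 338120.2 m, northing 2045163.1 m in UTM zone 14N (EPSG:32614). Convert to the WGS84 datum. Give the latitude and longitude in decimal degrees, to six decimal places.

lat 18.490700°, lon -100.533300°

Zone 14N: λ₀ = -99°, k₀ = 0.9996, false easting 500000 m.
Meridian distance M = (N − FN)/k₀ = 2045981.5 m.
Inverse transverse Mercator on WGS84 gives φ = 18.49069958°, λ = -100.53329979°.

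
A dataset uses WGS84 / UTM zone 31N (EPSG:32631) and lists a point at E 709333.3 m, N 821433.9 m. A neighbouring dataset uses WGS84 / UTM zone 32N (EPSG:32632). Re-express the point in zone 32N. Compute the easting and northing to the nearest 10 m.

E 46830 m, N 823090 m

UTM 31N → geographic: φ = 7.42730042°, λ = 4.89669986°.
UTM 32N (λ₀ = 9°) forward: E = 46833.981 m, N = 823086.220 m.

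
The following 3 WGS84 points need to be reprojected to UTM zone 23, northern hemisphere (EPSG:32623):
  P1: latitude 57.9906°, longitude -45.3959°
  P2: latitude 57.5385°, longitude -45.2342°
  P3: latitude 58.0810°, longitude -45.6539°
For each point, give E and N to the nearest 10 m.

UTM zone 23N: λ₀ = -45°, k₀ = 0.9996.
P1 (57.9906°, -45.3959°) → (476592.614, 6427732.203) m.
P2 (57.5385°, -45.2342°) → (485978.990, 6377355.994) m.
P3 (58.0810°, -45.6539°) → (461436.177, 6437914.986) m.

P1: E 476590 m, N 6427730 m; P2: E 485980 m, N 6377360 m; P3: E 461440 m, N 6437910 m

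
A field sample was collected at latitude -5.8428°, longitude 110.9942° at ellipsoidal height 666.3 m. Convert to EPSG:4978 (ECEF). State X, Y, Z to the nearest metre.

X -2273562 m, Y 5924624 m, Z -645034 m

WGS84: a = 6378137 m, e² = 0.006694380; N(φ) = a/√(1−e²sin²φ) = 6378358.252 m.
X = (N+h)·cosφ·cosλ = -2273562.117 m; Y = (N+h)·cosφ·sinλ = 5924624.346 m; Z = (N(1−e²)+h)·sinφ = -645034.413 m.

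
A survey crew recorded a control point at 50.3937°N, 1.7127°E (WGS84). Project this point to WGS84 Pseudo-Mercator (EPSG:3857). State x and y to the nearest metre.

Web Mercator is spherical with R = a = 6378137 m.
x = R·λ = 6378137 × 0.029892254 = 190656.892 m.
y = R·ln tan(π/4 + φ/2) = 6378137 × 1.021417224 = 6514738.991 m.

x 190657 m, y 6514739 m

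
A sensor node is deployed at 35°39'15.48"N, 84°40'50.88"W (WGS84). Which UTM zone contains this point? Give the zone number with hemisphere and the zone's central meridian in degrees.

UTM zone = ⌊(λ + 180)/6⌋ + 1; -84.6808° ∈ [-90°, -84°) → zone 16.
Hemisphere: N (φ ≥ 0).
Central meridian λ₀ = 6×16 − 183 = -87°.

Zone 16N, central meridian -87°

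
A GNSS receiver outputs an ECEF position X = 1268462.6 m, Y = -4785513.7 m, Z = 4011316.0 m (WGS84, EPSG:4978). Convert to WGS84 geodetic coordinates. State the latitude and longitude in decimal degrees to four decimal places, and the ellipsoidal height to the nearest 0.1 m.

λ = atan2(Y, X) = -75.15440041°; p = √(X²+Y²) = 4950771.5 m.
Bowring's method on WGS84 (a = 6378137 m, b = 6356752.314 m) gives φ = 39.20410017°, h = 2239.120 m.

lat 39.2041°, lon -75.1544°, h 2239.1 m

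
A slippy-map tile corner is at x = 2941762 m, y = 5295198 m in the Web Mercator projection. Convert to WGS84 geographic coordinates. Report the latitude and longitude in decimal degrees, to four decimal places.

R = 6378137 m. λ = x/R = 26.42629767°.
φ = 2·arctan(exp(y/R)) − 90° = 2·arctan(2.29380) − 90° = 42.88969932°.

lat 42.8897°, lon 26.4263°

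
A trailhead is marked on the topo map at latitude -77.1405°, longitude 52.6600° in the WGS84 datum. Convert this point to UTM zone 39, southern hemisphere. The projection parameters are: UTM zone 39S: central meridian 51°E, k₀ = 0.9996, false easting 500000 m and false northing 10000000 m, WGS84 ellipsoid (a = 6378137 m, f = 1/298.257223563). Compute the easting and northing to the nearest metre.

E 541237 m, N 1436966 m

Zone 39 central meridian λ₀ = 6×39 − 183 = 51°; Δλ = +1.6600°.
Transverse Mercator on WGS84 with k₀ = 0.9996 gives E = 541236.902 m, N = 1436965.616 m.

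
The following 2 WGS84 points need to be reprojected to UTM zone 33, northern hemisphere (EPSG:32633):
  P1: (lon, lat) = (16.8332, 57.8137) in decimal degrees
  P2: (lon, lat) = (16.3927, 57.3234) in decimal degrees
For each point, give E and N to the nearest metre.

P1: E 608913 m, N 6409444 m; P2: E 583865 m, N 6354244 m

UTM zone 33N: λ₀ = 15°, k₀ = 0.9996.
P1 (57.8137°, 16.8332°) → (608913.178, 6409443.901) m.
P2 (57.3234°, 16.3927°) → (583864.893, 6354244.244) m.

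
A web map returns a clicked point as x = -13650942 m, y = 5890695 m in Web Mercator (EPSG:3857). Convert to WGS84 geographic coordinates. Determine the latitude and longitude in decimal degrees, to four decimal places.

lat 46.6843°, lon -122.6285°

R = 6378137 m. λ = x/R = -122.62849841°.
φ = 2·arctan(exp(y/R)) − 90° = 2·arctan(2.51828) − 90° = 46.68429888°.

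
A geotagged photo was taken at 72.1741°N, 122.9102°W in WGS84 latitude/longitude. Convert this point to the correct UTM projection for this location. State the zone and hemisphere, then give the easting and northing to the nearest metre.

Zone 10N: E 503068 m, N 8008354 m

Longitude -122.9102° lies in the 6° band [-126°, -120°), giving zone 10; latitude is north of the equator, so 10N.
Zone 10 central meridian λ₀ = 6×10 − 183 = -123°; Δλ = +0.0898°.
Transverse Mercator on WGS84 with k₀ = 0.9996 gives E = 503068.279 m, N = 8008354.361 m.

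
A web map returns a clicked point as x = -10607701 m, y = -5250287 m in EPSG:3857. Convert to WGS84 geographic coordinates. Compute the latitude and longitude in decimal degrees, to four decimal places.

lat -42.5934°, lon -95.2906°

R = 6378137 m. λ = x/R = -95.29059938°.
φ = 2·arctan(exp(y/R)) − 90° = 2·arctan(0.43904) − 90° = -42.59340302°.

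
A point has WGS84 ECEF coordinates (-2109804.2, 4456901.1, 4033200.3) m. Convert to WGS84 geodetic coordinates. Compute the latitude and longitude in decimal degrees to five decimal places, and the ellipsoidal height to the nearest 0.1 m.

lat 39.46910°, lon 115.33190°, h 856.7 m

λ = atan2(Y, X) = 115.33190021°; p = √(X²+Y²) = 4931048.7 m.
Bowring's method on WGS84 (a = 6378137 m, b = 6356752.314 m) gives φ = 39.46909991°, h = 856.685 m.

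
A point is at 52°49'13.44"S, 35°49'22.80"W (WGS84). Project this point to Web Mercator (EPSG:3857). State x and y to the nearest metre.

x -3987798 m, y -6949846 m

Web Mercator is spherical with R = a = 6378137 m.
x = R·λ = 6378137 × -0.625229298 = -3987798.119 m.
y = R·ln tan(π/4 + φ/2) = 6378137 × -1.089635678 = -6949845.632 m.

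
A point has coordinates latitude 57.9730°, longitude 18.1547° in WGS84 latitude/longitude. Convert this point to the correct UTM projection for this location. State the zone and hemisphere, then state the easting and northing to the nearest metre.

Longitude 18.1547° lies in the 6° band [18°, 24°), giving zone 34; latitude is north of the equator, so 34N.
Zone 34 central meridian λ₀ = 6×34 − 183 = 21°; Δλ = -2.8453°.
Transverse Mercator on WGS84 with k₀ = 0.9996 gives E = 331720.246 m, N = 6429247.730 m.

Zone 34N: E 331720 m, N 6429248 m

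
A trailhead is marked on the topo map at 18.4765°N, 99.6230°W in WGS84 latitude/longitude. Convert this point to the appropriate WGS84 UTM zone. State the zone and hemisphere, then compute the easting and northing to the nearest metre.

Zone 14N: E 434226 m, N 2043018 m

Longitude -99.6230° lies in the 6° band [-102°, -96°), giving zone 14; latitude is north of the equator, so 14N.
Zone 14 central meridian λ₀ = 6×14 − 183 = -99°; Δλ = -0.6230°.
Transverse Mercator on WGS84 with k₀ = 0.9996 gives E = 434225.950 m, N = 2043018.286 m.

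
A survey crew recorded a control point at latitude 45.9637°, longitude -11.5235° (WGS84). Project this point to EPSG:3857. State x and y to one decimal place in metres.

Web Mercator is spherical with R = a = 6378137 m.
x = R·λ = 6378137 × -0.201123016 = -1282790.152 m.
y = R·ln tan(π/4 + φ/2) = 6378137 × 0.905363749 = 5774534.027 m.

x -1282790.2 m, y 5774534.0 m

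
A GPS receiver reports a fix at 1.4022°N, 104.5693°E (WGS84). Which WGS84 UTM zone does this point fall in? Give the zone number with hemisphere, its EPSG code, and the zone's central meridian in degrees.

Zone 48N (EPSG:32648), central meridian 105°

UTM zone = ⌊(λ + 180)/6⌋ + 1; 104.5693° ∈ [102°, 108°) → zone 48.
Hemisphere: N (φ ≥ 0).
Central meridian λ₀ = 6×48 − 183 = 105°.
EPSG code: 32648.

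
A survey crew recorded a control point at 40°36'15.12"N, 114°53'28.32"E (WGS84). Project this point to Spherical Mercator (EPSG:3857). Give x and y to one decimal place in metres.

x 12789629.9 m, y 4954135.4 m

Web Mercator is spherical with R = a = 6378137 m.
x = R·λ = 6378137 × 2.005229722 = 12789629.881 m.
y = R·ln tan(π/4 + φ/2) = 6378137 × 0.776737060 = 4954135.383 m.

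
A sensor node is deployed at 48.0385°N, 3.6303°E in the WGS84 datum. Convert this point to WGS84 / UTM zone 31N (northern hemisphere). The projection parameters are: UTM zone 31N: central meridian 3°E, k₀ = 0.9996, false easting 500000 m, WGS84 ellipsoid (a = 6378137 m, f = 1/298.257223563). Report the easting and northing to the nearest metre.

E 546982 m, N 5320772 m

Zone 31 central meridian λ₀ = 6×31 − 183 = 3°; Δλ = +0.6303°.
Transverse Mercator on WGS84 with k₀ = 0.9996 gives E = 546982.453 m, N = 5320771.519 m.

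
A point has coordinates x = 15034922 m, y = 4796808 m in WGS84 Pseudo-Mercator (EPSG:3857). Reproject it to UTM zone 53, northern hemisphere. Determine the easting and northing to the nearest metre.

Web Mercator inverse (R = 6378137 m) → φ = 39.52259716°, λ = 135.06100228°.
UTM 53N forward: E = 505243.217 m, N = 4374774.136 m.

E 505243 m, N 4374774 m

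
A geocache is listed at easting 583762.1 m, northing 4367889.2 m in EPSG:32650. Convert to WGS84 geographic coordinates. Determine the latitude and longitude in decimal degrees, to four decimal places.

Zone 50N: λ₀ = 117°, k₀ = 0.9996, false easting 500000 m.
Meridian distance M = (N − FN)/k₀ = 4369637.1 m.
Inverse transverse Mercator on WGS84 gives φ = 39.45650045°, λ = 117.97359991°.

lat 39.4565°, lon 117.9736°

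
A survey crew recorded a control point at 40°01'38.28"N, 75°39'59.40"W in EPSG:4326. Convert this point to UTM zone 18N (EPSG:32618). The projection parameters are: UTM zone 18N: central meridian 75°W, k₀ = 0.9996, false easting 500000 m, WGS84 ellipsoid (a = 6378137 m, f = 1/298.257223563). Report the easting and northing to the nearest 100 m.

E 443100 m, N 4431000 m

Zone 18 central meridian λ₀ = 6×18 − 183 = -75°; Δλ = -0.6665°.
Transverse Mercator on WGS84 with k₀ = 0.9996 gives E = 443130.199 m, N = 4431000.001 m.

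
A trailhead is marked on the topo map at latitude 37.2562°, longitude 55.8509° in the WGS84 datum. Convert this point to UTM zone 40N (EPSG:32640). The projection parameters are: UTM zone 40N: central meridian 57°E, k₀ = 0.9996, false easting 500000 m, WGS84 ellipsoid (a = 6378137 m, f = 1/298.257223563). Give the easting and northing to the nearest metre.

E 398100 m, N 4123913 m

Zone 40 central meridian λ₀ = 6×40 − 183 = 57°; Δλ = -1.1491°.
Transverse Mercator on WGS84 with k₀ = 0.9996 gives E = 398099.819 m, N = 4123912.730 m.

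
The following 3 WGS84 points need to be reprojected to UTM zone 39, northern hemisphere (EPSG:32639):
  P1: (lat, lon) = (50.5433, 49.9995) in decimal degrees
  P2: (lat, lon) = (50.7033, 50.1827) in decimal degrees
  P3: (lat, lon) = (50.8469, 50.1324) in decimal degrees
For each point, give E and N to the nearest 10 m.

P1: E 429110 m, N 5599520 m; P2: E 442290 m, N 5617150 m; P3: E 438920 m, N 5633160 m

UTM zone 39N: λ₀ = 51°, k₀ = 0.9996.
P1 (50.5433°, 49.9995°) → (429109.060, 5599518.037) m.
P2 (50.7033°, 50.1827°) → (442285.788, 5617150.135) m.
P3 (50.8469°, 50.1324°) → (438921.194, 5633158.433) m.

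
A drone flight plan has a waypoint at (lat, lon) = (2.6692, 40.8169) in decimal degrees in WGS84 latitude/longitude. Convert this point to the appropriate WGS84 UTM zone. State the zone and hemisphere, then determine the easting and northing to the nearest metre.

Zone 37N: E 701992 m, N 295178 m

Longitude 40.8169° lies in the 6° band [36°, 42°), giving zone 37; latitude is north of the equator, so 37N.
Zone 37 central meridian λ₀ = 6×37 − 183 = 39°; Δλ = +1.8169°.
Transverse Mercator on WGS84 with k₀ = 0.9996 gives E = 701991.533 m, N = 295178.126 m.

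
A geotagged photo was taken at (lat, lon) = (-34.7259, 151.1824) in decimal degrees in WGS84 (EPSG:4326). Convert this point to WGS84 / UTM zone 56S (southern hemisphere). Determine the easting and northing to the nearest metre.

E 333580 m, N 6155849 m

Zone 56 central meridian λ₀ = 6×56 − 183 = 153°; Δλ = -1.8176°.
Transverse Mercator on WGS84 with k₀ = 0.9996 gives E = 333579.931 m, N = 6155848.900 m.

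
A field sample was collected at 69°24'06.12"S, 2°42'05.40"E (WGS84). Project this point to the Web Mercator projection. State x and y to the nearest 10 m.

Web Mercator is spherical with R = a = 6378137 m.
x = R·λ = 6378137 × 0.047150070 = 300729.604 m.
y = R·ln tan(π/4 + φ/2) = 6378137 × -1.705313140 = -10876720.836 m.

x 300730 m, y -10876720 m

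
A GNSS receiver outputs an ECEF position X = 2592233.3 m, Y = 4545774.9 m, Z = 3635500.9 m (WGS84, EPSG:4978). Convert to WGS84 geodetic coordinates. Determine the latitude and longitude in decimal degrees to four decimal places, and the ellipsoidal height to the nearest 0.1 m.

λ = atan2(Y, X) = 60.30600053°; p = √(X²+Y²) = 5232947.8 m.
Bowring's method on WGS84 (a = 6378137 m, b = 6356752.314 m) gives φ = 34.96949962°, h = 708.882 m.

lat 34.9695°, lon 60.3060°, h 708.9 m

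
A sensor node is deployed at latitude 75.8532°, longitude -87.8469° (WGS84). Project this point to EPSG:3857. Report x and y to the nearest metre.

x -9779072 m, y 13309815 m

Web Mercator is spherical with R = a = 6378137 m.
x = R·λ = 6378137 × -1.533217643 = -9779072.176 m.
y = R·ln tan(π/4 + φ/2) = 6378137 × 2.086787245 = 13309814.935 m.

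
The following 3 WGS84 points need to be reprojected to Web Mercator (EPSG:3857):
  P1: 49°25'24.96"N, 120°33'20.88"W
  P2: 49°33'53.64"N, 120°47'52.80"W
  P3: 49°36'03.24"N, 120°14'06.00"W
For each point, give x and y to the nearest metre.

Web Mercator: x = R·λ, y = R·ln tan(π/4+φ/2), R = 6378137 m.
P1 (49.4236°, -120.5558°) → (-13420210.268, 6347045.507) m.
P2 (49.5649°, -120.7980°) → (-13447171.849, 6371262.396) m.
P3 (49.6009°, -120.2350°) → (-13384498.976, 6377443.501) m.

P1: x -13420210 m, y 6347046 m; P2: x -13447172 m, y 6371262 m; P3: x -13384499 m, y 6377444 m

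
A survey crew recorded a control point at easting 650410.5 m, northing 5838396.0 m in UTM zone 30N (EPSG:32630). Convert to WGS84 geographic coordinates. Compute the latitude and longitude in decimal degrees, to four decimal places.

lat 52.6746°, lon -0.7753°

Zone 30N: λ₀ = -3°, k₀ = 0.9996, false easting 500000 m.
Meridian distance M = (N − FN)/k₀ = 5840732.3 m.
Inverse transverse Mercator on WGS84 gives φ = 52.67459965°, λ = -0.77530026°.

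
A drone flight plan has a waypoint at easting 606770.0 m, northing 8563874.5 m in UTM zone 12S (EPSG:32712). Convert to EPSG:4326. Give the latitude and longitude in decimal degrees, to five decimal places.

Zone 12S: λ₀ = -111°, k₀ = 0.9996, false easting 500000 m, false northing 10000000 m.
Meridian distance M = (N − FN)/k₀ = -1436700.2 m.
Inverse transverse Mercator on WGS84 gives φ = -12.98900031°, λ = -110.01549978°.

lat -12.98900°, lon -110.01550°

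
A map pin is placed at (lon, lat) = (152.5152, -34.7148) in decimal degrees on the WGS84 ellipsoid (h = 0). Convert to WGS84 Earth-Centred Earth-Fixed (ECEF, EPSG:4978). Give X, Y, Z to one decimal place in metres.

X -4656127.9 m, Y 2422257.0 m, Z -3611904.3 m

WGS84: a = 6378137 m, e² = 0.006694380; N(φ) = a/√(1−e²sin²φ) = 6385072.171 m.
X = (N+h)·cosφ·cosλ = -4656127.937 m; Y = (N+h)·cosφ·sinλ = 2422257.046 m; Z = (N(1−e²)+h)·sinφ = -3611904.282 m.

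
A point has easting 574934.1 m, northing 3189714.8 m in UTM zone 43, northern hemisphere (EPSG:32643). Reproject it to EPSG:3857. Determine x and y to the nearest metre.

Unproject from UTM 43N (λ₀ = 75°) → φ = 28.83289969°, λ = 75.76809997°.
Web Mercator (R = 6378137 m): x = 8434466.307 m, y = 3354395.052 m.

x 8434466 m, y 3354395 m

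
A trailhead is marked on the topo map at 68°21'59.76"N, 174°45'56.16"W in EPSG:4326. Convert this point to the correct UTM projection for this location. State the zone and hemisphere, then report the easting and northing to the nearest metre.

Longitude -174.7656° lies in the 6° band [-180°, -174°), giving zone 1; latitude is north of the equator, so 1N.
Zone 1 central meridian λ₀ = 6×1 − 183 = -177°; Δλ = +2.2344°.
Transverse Mercator on WGS84 with k₀ = 0.9996 gives E = 591911.875 m, N = 7585404.052 m.

Zone 1N: E 591912 m, N 7585404 m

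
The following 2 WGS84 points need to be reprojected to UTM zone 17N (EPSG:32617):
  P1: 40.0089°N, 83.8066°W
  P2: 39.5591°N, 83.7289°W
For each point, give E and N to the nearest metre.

P1: E 260444 m, N 4432519 m; P2: E 265554 m, N 4382381 m

UTM zone 17N: λ₀ = -81°, k₀ = 0.9996.
P1 (40.0089°, -83.8066°) → (260443.775, 4432518.785) m.
P2 (39.5591°, -83.7289°) → (265553.782, 4382380.733) m.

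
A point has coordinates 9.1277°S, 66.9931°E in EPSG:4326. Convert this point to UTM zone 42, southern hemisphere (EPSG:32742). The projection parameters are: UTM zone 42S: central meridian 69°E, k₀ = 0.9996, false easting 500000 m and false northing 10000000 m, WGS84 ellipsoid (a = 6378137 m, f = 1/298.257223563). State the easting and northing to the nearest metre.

Zone 42 central meridian λ₀ = 6×42 − 183 = 69°; Δλ = -2.0069°.
Transverse Mercator on WGS84 with k₀ = 0.9996 gives E = 279448.402 m, N = 8990416.680 m.

E 279448 m, N 8990417 m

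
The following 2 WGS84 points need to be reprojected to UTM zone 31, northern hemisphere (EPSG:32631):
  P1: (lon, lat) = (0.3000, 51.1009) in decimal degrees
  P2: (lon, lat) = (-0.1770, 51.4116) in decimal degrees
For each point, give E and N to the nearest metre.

UTM zone 31N: λ₀ = 3°, k₀ = 0.9996.
P1 (51.1009°, 0.3000°) → (310968.037, 5664512.908) m.
P2 (51.4116°, -0.1770°) → (279074.431, 5700387.809) m.

P1: E 310968 m, N 5664513 m; P2: E 279074 m, N 5700388 m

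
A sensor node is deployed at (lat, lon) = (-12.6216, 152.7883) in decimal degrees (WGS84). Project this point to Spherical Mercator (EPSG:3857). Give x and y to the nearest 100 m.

x 17008300 m, y -1416500 m

Web Mercator is spherical with R = a = 6378137 m.
x = R·λ = 6378137 × 2.666658894 = 17008315.755 m.
y = R·ln tan(π/4 + φ/2) = 6378137 × -0.222092058 = -1416533.572 m.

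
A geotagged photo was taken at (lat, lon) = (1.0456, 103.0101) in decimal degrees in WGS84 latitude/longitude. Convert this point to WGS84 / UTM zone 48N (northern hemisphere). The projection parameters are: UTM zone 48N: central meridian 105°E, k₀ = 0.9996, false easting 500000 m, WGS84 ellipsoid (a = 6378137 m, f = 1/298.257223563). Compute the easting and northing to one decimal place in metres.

E 278565.8 m, N 115640.5 m

Zone 48 central meridian λ₀ = 6×48 − 183 = 105°; Δλ = -1.9899°.
Transverse Mercator on WGS84 with k₀ = 0.9996 gives E = 278565.784 m, N = 115640.535 m.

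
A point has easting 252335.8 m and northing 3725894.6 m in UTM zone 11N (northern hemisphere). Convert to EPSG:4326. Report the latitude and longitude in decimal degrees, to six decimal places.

lat 33.644100°, lon -119.670400°

Zone 11N: λ₀ = -117°, k₀ = 0.9996, false easting 500000 m.
Meridian distance M = (N − FN)/k₀ = 3727385.6 m.
Inverse transverse Mercator on WGS84 gives φ = 33.64409989°, λ = -119.67039963°.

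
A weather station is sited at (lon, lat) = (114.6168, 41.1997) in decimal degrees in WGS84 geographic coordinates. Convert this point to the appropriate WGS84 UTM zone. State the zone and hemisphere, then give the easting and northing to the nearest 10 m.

Longitude 114.6168° lies in the 6° band [114°, 120°), giving zone 50; latitude is north of the equator, so 50N.
Zone 50 central meridian λ₀ = 6×50 − 183 = 117°; Δλ = -2.3832°.
Transverse Mercator on WGS84 with k₀ = 0.9996 gives E = 300167.670 m, N = 4563664.374 m.

Zone 50N: E 300170 m, N 4563660 m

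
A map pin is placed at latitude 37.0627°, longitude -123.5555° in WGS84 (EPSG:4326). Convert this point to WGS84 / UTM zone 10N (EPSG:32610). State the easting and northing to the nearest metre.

Zone 10 central meridian λ₀ = 6×10 − 183 = -123°; Δλ = -0.5555°.
Transverse Mercator on WGS84 with k₀ = 0.9996 gives E = 450614.195 m, N = 4101972.212 m.

E 450614 m, N 4101972 m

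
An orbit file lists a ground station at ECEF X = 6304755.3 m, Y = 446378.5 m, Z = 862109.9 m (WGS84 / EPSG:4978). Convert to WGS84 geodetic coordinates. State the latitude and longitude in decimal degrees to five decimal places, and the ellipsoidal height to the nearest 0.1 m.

lat 7.81880°, lon 4.04980°, h 1317.1 m

λ = atan2(Y, X) = 4.04980001°; p = √(X²+Y²) = 6320537.4 m.
Bowring's method on WGS84 (a = 6378137 m, b = 6356752.314 m) gives φ = 7.81880031°, h = 1317.100 m.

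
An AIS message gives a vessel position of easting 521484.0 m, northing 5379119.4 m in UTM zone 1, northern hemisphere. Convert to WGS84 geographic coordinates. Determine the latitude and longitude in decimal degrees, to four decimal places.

Zone 1N: λ₀ = -177°, k₀ = 0.9996, false easting 500000 m.
Meridian distance M = (N − FN)/k₀ = 5381271.9 m.
Inverse transverse Mercator on WGS84 gives φ = 48.56479975°, λ = -176.70880054°.

lat 48.5648°, lon -176.7088°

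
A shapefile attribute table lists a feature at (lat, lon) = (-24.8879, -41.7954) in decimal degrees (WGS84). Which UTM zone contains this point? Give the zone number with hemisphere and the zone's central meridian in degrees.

Zone 24S, central meridian -39°

UTM zone = ⌊(λ + 180)/6⌋ + 1; -41.7954° ∈ [-42°, -36°) → zone 24.
Hemisphere: S (φ < 0).
Central meridian λ₀ = 6×24 − 183 = -39°.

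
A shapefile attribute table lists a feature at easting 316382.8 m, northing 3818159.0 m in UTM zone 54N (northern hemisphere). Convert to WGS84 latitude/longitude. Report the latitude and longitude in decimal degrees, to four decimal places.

lat 34.4887°, lon 139.0003°

Zone 54N: λ₀ = 141°, k₀ = 0.9996, false easting 500000 m.
Meridian distance M = (N − FN)/k₀ = 3819686.9 m.
Inverse transverse Mercator on WGS84 gives φ = 34.48869958°, λ = 139.00030002°.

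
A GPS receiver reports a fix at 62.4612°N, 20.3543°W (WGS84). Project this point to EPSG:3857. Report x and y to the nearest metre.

x -2265830 m, y 8969338 m

Web Mercator is spherical with R = a = 6378137 m.
x = R·λ = 6378137 × -0.355249552 = -2265830.311 m.
y = R·ln tan(π/4 + φ/2) = 6378137 × 1.406263051 = 8969338.398 m.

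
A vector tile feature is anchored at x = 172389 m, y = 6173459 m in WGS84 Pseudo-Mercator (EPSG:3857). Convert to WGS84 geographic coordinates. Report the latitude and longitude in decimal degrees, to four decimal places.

R = 6378137 m. λ = x/R = 1.54859674°.
φ = 2·arctan(exp(y/R)) − 90° = 2·arctan(2.63244) − 90° = 48.39879850°.

lat 48.3988°, lon 1.5486°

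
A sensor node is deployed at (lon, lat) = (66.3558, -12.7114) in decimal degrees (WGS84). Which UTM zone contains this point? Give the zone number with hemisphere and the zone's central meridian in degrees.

Zone 42S, central meridian 69°

UTM zone = ⌊(λ + 180)/6⌋ + 1; 66.3558° ∈ [66°, 72°) → zone 42.
Hemisphere: S (φ < 0).
Central meridian λ₀ = 6×42 − 183 = 69°.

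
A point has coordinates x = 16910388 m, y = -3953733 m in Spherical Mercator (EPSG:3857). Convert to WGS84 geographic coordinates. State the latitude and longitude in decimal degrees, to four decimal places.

R = 6378137 m. λ = x/R = 151.90860001°.
φ = 2·arctan(exp(y/R)) − 90° = 2·arctan(0.53800) − 90° = -33.43909823°.

lat -33.4391°, lon 151.9086°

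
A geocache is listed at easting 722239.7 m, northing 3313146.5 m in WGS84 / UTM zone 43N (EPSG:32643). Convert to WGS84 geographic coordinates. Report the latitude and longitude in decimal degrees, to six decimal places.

Zone 43N: λ₀ = 75°, k₀ = 0.9996, false easting 500000 m.
Meridian distance M = (N − FN)/k₀ = 3314472.3 m.
Inverse transverse Mercator on WGS84 gives φ = 29.92899970°, λ = 77.30230046°.

lat 29.929000°, lon 77.302300°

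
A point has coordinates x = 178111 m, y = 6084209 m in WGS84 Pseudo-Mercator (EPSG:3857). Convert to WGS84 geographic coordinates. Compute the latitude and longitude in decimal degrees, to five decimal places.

lat 47.86370°, lon 1.60000°

R = 6378137 m. λ = x/R = 1.59999834°.
φ = 2·arctan(exp(y/R)) − 90° = 2·arctan(2.59586) − 90° = 47.86369848°.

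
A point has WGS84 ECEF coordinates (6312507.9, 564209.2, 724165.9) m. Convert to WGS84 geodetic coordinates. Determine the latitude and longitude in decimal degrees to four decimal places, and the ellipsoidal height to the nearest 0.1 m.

λ = atan2(Y, X) = 5.10749984°; p = √(X²+Y²) = 6337672.1 m.
Bowring's method on WGS84 (a = 6378137 m, b = 6356752.314 m) gives φ = 6.56209965°, h = 1050.877 m.

lat 6.5621°, lon 5.1075°, h 1050.9 m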